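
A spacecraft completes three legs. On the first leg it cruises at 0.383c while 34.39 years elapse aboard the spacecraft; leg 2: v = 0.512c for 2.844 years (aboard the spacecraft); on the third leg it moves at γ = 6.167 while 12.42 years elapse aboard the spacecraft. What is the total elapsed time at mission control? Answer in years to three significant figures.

Δt = 117 years

Leg 1: γ = 1/√(1 − 0.383²) = 1/√0.8533 = 1.083; Δt_1 = 1.083 × 34.39 = 37.23 years.
Leg 2: γ = 1/√(1 − 0.512²) = 1/√0.7379 = 1.164; Δt_2 = 1.164 × 2.844 = 3.311 years.
Leg 3: γ = 6.167; Δt_3 = 6.167 × 12.42 = 76.59 years.
Total: 37.23 + 3.311 + 76.59 years.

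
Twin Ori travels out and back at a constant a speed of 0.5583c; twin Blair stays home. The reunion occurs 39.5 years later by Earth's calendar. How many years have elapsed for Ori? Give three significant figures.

γ = 1/√(1 − 0.5583²) = 1/√0.6883 = 1.205
Ori's clock measures proper time along the trip: τ = Δt/γ = 39.5/1.205 years.

τ = 32.8 years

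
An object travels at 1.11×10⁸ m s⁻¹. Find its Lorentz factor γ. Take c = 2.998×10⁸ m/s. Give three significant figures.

β = 1.11×10⁸/2.998×10⁸ = 0.3702; γ = 1/√(1 − 0.3702²) = 1.077

γ = 1.08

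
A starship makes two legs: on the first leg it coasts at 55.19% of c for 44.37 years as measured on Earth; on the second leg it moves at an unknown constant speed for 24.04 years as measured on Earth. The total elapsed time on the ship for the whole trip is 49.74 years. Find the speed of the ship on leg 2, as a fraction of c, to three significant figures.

Leg 1: β = 0.5519; γ = 1/√(1 − 0.5519²) = 1/√0.6954 = 1.199; τ_1 = 44.37/1.199 = 37.00 years.
Leg 2: speed unknown; τ_2 = 24.04/γ_2.
Total proper time: 37.00 + τ_2 = 49.74, so τ_2 = 49.74 − 37.00 = 12.74 years.
γ_2 = 24.04/12.74 = 1.887; β = √(1 − 1/γ²) = √0.7192.

β = 0.848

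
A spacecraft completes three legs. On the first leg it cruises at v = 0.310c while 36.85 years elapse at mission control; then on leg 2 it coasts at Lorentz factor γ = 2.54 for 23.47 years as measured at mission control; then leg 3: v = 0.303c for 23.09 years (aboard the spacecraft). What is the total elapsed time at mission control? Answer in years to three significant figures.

Leg 1: 36.85 years is already measured at mission control.
Leg 2: 23.47 years is already measured at mission control.
Leg 3: γ = 1/√(1 − 0.303²) = 1/√0.9082 = 1.049; Δt_3 = 1.049 × 23.09 = 24.23 years.
Total: 36.85 + 23.47 + 24.23 years.

Δt = 84.5 years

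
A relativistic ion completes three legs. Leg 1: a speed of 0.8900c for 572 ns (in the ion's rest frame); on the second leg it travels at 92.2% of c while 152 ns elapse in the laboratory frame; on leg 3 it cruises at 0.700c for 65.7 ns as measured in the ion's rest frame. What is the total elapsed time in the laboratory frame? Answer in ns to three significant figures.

Leg 1: γ = 1/√(1 − 0.8900²) = 1/√0.2079 = 2.193; Δt_1 = 2.193 × 572 = 1254 ns.
Leg 2: 152 ns is already measured in the laboratory frame.
Leg 3: γ = 1/√(1 − 0.700²) = 1/√0.5100 = 1.400; Δt_3 = 1.400 × 65.7 = 92.00 ns.
Total: 1254 + 152.0 + 92.00 ns.

Δt = 1500 ns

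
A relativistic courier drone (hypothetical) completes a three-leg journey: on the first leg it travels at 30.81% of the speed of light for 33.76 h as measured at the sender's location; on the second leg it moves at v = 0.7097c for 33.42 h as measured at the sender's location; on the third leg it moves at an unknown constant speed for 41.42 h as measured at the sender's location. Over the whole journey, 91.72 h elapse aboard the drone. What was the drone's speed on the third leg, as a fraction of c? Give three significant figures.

Leg 1: β = 0.3081; γ = 1/√(1 − 0.3081²) = 1/√0.9051 = 1.051; τ_1 = 33.76/1.051 = 32.12 h.
Leg 2: γ = 1/√(1 − 0.7097²) = 1/√0.4963 = 1.419; τ_2 = 33.42/1.419 = 23.54 h.
Leg 3: speed unknown; τ_3 = 41.42/γ_3.
Total proper time: 32.12 + 23.54 + τ_3 = 91.72, so τ_3 = 91.72 − 55.66 = 36.06 h.
γ_3 = 41.42/36.06 = 1.149; β = √(1 − 1/γ²) = √0.2422.

β = 0.492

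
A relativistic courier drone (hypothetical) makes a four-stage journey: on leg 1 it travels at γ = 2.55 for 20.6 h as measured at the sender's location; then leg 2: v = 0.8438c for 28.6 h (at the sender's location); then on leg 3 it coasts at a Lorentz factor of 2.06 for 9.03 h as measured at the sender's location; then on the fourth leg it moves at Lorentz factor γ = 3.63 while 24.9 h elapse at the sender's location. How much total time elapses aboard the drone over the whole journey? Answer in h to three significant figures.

τ = 34.7 h

Leg 1: γ = 2.55; τ_1 = 20.6/2.550 = 8.078 h.
Leg 2: γ = 1/√(1 − 0.8438²) = 1/√0.2880 = 1.863; τ_2 = 28.6/1.863 = 15.35 h.
Leg 3: γ = 2.06; τ_3 = 9.03/2.060 = 4.383 h.
Leg 4: γ = 3.63; τ_4 = 24.9/3.630 = 6.860 h.
Total: 8.078 + 15.35 + 4.383 + 6.860 h.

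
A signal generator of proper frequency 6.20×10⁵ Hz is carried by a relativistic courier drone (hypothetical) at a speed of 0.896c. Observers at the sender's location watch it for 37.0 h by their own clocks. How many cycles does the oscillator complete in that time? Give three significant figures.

N = 3.67×10¹⁰

γ = 1/√(1 − 0.896²) = 1/√0.1972 = 2.252
During 37.0 h of lab time, the oscillator's proper time advances by τ = Δt/γ = 37.0/2.252 = 16.43 h = 5.915×10⁴ s.
N = f × τ = 6.20×10⁵ × 5.915×10⁴ = 3.667×10¹⁰.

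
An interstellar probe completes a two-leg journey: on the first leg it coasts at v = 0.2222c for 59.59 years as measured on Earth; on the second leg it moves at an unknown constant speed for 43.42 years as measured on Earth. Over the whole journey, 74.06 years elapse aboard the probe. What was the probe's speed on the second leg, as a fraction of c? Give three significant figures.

Leg 1: γ = 1/√(1 − 0.2222²) = 1/√0.9506 = 1.026; τ_1 = 59.59/1.026 = 58.10 years.
Leg 2: speed unknown; τ_2 = 43.42/γ_2.
Total proper time: 58.10 + τ_2 = 74.06, so τ_2 = 74.06 − 58.10 = 15.96 years.
γ_2 = 43.42/15.96 = 2.721; β = √(1 − 1/γ²) = √0.8649.

β = 0.930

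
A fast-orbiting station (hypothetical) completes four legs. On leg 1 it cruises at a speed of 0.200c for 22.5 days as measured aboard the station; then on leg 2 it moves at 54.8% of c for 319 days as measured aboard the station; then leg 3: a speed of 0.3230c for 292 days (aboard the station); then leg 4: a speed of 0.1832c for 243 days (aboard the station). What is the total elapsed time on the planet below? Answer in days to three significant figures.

Leg 1: γ = 1/√(1 − 0.200²) = 1/√0.9600 = 1.021; Δt_1 = 1.021 × 22.5 = 22.96 days.
Leg 2: β = 0.548; γ = 1/√(1 − 0.548²) = 1/√0.6997 = 1.195; Δt_2 = 1.195 × 319 = 381.4 days.
Leg 3: γ = 1/√(1 − 0.3230²) = 1/√0.8957 = 1.057; Δt_3 = 1.057 × 292 = 308.5 days.
Leg 4: γ = 1/√(1 − 0.1832²) = 1/√0.9664 = 1.017; Δt_4 = 1.017 × 243 = 247.2 days.
Total: 22.96 + 381.4 + 308.5 + 247.2 days.

Δt = 960 days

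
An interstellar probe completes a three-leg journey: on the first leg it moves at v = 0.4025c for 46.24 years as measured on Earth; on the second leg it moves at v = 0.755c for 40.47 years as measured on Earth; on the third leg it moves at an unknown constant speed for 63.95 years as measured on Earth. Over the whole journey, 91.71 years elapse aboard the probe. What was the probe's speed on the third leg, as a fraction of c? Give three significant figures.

Leg 1: γ = 1/√(1 − 0.4025²) = 1/√0.8380 = 1.092; τ_1 = 46.24/1.092 = 42.33 years.
Leg 2: γ = 1/√(1 − 0.755²) = 1/√0.4300 = 1.525; τ_2 = 40.47/1.525 = 26.54 years.
Leg 3: speed unknown; τ_3 = 63.95/γ_3.
Total proper time: 42.33 + 26.54 + τ_3 = 91.71, so τ_3 = 91.71 − 68.87 = 22.84 years.
γ_3 = 63.95/22.84 = 2.799; β = √(1 − 1/γ²) = √0.8724.

β = 0.934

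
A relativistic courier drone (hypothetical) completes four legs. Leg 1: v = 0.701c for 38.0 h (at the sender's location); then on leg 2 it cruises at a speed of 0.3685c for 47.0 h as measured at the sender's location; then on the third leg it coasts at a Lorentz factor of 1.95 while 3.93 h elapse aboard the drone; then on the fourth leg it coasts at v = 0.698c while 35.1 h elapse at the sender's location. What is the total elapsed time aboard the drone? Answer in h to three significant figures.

Leg 1: γ = 1/√(1 − 0.701²) = 1/√0.5086 = 1.402; τ_1 = 38.0/1.402 = 27.10 h.
Leg 2: γ = 1/√(1 − 0.3685²) = 1/√0.8642 = 1.076; τ_2 = 47.0/1.076 = 43.69 h.
Leg 3: 3.93 h is already measured aboard the drone.
Leg 4: γ = 1/√(1 − 0.698²) = 1/√0.5128 = 1.396; τ_4 = 35.1/1.396 = 25.14 h.
Total: 27.10 + 43.69 + 3.930 + 25.14 h.

τ = 99.9 h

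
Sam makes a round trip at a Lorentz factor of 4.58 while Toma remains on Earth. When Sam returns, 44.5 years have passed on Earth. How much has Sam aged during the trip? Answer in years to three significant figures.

τ = 9.72 years

γ = 4.58
Sam's clock measures proper time along the trip: τ = Δt/γ = 44.5/4.580 years.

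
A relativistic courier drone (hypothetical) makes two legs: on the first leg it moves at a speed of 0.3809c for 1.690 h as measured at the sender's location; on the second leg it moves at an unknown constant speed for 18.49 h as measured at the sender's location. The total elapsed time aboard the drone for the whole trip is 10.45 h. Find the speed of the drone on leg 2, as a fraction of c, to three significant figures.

β = 0.877

Leg 1: γ = 1/√(1 − 0.3809²) = 1/√0.8549 = 1.082; τ_1 = 1.690/1.082 = 1.563 h.
Leg 2: speed unknown; τ_2 = 18.49/γ_2.
Total proper time: 1.563 + τ_2 = 10.45, so τ_2 = 10.45 − 1.563 = 8.887 h.
γ_2 = 18.49/8.887 = 2.080; β = √(1 − 1/γ²) = √0.7690.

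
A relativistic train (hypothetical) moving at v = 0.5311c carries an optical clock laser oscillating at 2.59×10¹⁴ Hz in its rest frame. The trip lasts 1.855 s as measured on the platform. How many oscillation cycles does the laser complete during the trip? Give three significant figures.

γ = 1/√(1 − 0.5311²) = 1/√0.7179 = 1.180
The oscillator's own cycle count is N = f × τ where τ is the proper time on the train. τ = Δt/γ = 1.855/1.180 = 1.572 s = 1.572×10⁰ s.
N = 2.59×10¹⁴ × 1.572×10⁰ = 4.071×10¹⁴.

N = 4.07×10¹⁴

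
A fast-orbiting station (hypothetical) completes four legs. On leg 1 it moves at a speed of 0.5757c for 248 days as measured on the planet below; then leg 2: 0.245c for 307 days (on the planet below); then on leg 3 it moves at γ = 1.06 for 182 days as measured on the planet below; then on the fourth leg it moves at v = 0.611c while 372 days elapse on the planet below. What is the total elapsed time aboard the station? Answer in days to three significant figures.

τ = 967 days

Leg 1: γ = 1/√(1 − 0.5757²) = 1/√0.6686 = 1.223; τ_1 = 248/1.223 = 202.8 days.
Leg 2: γ = 1/√(1 − 0.245²) = 1/√0.9400 = 1.031; τ_2 = 307/1.031 = 297.6 days.
Leg 3: γ = 1.06; τ_3 = 182/1.060 = 171.7 days.
Leg 4: γ = 1/√(1 − 0.611²) = 1/√0.6267 = 1.263; τ_4 = 372/1.263 = 294.5 days.
Total: 202.8 + 297.6 + 171.7 + 294.5 days.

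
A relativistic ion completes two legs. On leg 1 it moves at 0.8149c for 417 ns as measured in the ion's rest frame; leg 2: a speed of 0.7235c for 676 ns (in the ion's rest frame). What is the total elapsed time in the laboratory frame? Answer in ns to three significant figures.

Leg 1: γ = 1/√(1 − 0.8149²) = 1/√0.3359 = 1.725; Δt_1 = 1.725 × 417 = 719.5 ns.
Leg 2: γ = 1/√(1 − 0.7235²) = 1/√0.4765 = 1.449; Δt_2 = 1.449 × 676 = 979.2 ns.
Total: 719.5 + 979.2 ns.

Δt = 1700 ns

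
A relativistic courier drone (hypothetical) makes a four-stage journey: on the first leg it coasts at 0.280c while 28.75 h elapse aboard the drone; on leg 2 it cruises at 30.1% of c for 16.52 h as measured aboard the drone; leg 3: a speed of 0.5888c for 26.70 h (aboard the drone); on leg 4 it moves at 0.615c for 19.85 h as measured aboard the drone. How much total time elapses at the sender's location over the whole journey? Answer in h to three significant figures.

Δt = 105 h

Leg 1: γ = 1/√(1 − 0.280²) = 25/24 ≈ 1.042; Δt_1 = 1.042 × 28.75 = 29.95 h.
Leg 2: β = 0.301; γ = 1/√(1 − 0.301²) = 1/√0.9094 = 1.049; Δt_2 = 1.049 × 16.52 = 17.32 h.
Leg 3: γ = 1/√(1 − 0.5888²) = 1/√0.6533 = 1.237; Δt_3 = 1.237 × 26.70 = 33.03 h.
Leg 4: γ = 1/√(1 − 0.615²) = 1/√0.6218 = 1.268; Δt_4 = 1.268 × 19.85 = 25.17 h.
Total: 29.95 + 17.32 + 33.03 + 25.17 h.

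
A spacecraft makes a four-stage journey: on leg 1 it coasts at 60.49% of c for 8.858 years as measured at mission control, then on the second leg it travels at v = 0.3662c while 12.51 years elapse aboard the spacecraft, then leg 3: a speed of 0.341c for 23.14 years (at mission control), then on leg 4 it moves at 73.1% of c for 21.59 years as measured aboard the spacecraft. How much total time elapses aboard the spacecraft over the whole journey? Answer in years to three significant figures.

Leg 1: β = 0.6049; γ = 1/√(1 − 0.6049²) = 1/√0.6341 = 1.256; τ_1 = 8.858/1.256 = 7.054 years.
Leg 2: 12.51 years is already measured aboard the spacecraft.
Leg 3: γ = 1/√(1 − 0.341²) = 1/√0.8837 = 1.064; τ_3 = 23.14/1.064 = 21.75 years.
Leg 4: 21.59 years is already measured aboard the spacecraft.
Total: 7.054 + 12.51 + 21.75 + 21.59 years.

τ = 62.9 years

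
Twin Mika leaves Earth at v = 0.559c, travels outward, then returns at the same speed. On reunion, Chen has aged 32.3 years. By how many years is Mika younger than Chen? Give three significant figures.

Δt − τ = 5.52 years

γ = 1/√(1 − 0.559²) = 1/√0.6875 = 1.206
Mika's elapsed proper time: τ = 32.3/1.206 = 26.78 years.
Age gap = Δt − τ = 32.3 − 26.78 years.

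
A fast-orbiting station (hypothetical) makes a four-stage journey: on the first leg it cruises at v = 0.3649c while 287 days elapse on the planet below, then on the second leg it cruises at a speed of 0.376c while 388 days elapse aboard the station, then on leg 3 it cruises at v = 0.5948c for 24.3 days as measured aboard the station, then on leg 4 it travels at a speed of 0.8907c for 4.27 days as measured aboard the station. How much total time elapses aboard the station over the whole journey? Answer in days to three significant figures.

τ = 684 days

Leg 1: γ = 1/√(1 − 0.3649²) = 1/√0.8668 = 1.074; τ_1 = 287/1.074 = 267.2 days.
Leg 2: 388 days is already measured aboard the station.
Leg 3: 24.3 days is already measured aboard the station.
Leg 4: 4.27 days is already measured aboard the station.
Total: 267.2 + 388.0 + 24.30 + 4.270 days.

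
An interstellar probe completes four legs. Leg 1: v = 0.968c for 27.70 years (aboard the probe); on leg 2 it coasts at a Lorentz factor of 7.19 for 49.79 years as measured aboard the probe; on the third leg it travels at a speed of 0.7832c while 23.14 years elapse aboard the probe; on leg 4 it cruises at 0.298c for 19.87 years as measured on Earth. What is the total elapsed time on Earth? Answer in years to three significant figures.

Leg 1: γ = 1/√(1 − 0.968²) = 1/√0.06298 = 3.985; Δt_1 = 3.985 × 27.70 = 110.4 years.
Leg 2: γ = 7.19; Δt_2 = 7.190 × 49.79 = 358.0 years.
Leg 3: γ = 1/√(1 − 0.7832²) = 1/√0.3866 = 1.608; Δt_3 = 1.608 × 23.14 = 37.22 years.
Leg 4: 19.87 years is already measured on Earth.
Total: 110.4 + 358.0 + 37.22 + 19.87 years.

Δt = 525 years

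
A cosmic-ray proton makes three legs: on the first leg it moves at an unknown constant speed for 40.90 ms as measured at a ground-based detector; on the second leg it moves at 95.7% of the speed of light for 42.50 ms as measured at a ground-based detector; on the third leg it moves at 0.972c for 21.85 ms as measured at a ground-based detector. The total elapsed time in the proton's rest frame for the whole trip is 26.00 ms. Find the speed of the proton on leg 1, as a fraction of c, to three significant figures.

Leg 1: speed unknown; τ_1 = 40.90/γ_1.
Leg 2: β = 0.957; γ = 1/√(1 − 0.957²) = 1/√0.08415 = 3.447; τ_2 = 42.50/3.447 = 12.33 ms.
Leg 3: γ = 1/√(1 − 0.972²) = 1/√0.05522 = 4.256; τ_3 = 21.85/4.256 = 5.134 ms.
Total proper time: τ_1 + 12.33 + 5.134 = 26.00, so τ_1 = 26.00 − 17.46 = 8.537 ms.
γ_1 = 40.90/8.537 = 4.791; β = √(1 − 1/γ²) = √0.9564.

β = 0.978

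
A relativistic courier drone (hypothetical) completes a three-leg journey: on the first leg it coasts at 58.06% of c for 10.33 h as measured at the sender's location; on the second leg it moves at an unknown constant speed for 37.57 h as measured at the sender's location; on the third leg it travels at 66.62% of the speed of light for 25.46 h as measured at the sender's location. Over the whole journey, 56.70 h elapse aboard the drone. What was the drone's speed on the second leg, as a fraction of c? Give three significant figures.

β = 0.626

Leg 1: β = 0.5806; γ = 1/√(1 − 0.5806²) = 1/√0.6629 = 1.228; τ_1 = 10.33/1.228 = 8.411 h.
Leg 2: speed unknown; τ_2 = 37.57/γ_2.
Leg 3: β = 0.6662; γ = 1/√(1 − 0.6662²) = 1/√0.5562 = 1.341; τ_3 = 25.46/1.341 = 18.99 h.
Total proper time: 8.411 + τ_2 + 18.99 = 56.70, so τ_2 = 56.70 − 27.40 = 29.30 h.
γ_2 = 37.57/29.30 = 1.282; β = √(1 − 1/γ²) = √0.3917.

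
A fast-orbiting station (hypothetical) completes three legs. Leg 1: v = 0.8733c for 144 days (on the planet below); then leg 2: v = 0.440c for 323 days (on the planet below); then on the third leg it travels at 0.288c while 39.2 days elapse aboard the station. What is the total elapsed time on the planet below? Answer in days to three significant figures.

Δt = 508 days

Leg 1: 144 days is already measured on the planet below.
Leg 2: 323 days is already measured on the planet below.
Leg 3: γ = 1/√(1 − 0.288²) = 1/√0.9171 = 1.044; Δt_3 = 1.044 × 39.2 = 40.93 days.
Total: 144.0 + 323.0 + 40.93 days.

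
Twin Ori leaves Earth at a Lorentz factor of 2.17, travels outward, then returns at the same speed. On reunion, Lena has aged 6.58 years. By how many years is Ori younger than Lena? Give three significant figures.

γ = 2.17
Ori's elapsed proper time: τ = 6.58/2.170 = 3.032 years.
Age gap = Δt − τ = 6.58 − 3.032 years.

Δt − τ = 3.55 years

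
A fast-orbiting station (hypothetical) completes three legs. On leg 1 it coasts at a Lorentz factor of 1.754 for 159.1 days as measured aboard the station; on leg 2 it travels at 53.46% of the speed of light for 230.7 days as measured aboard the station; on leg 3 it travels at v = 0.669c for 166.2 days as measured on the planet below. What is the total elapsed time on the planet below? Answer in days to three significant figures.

Δt = 718 days

Leg 1: γ = 1.754; Δt_1 = 1.754 × 159.1 = 279.1 days.
Leg 2: β = 0.5346; γ = 1/√(1 − 0.5346²) = 1/√0.7142 = 1.183; Δt_2 = 1.183 × 230.7 = 273.0 days.
Leg 3: 166.2 days is already measured on the planet below.
Total: 279.1 + 273.0 + 166.2 days.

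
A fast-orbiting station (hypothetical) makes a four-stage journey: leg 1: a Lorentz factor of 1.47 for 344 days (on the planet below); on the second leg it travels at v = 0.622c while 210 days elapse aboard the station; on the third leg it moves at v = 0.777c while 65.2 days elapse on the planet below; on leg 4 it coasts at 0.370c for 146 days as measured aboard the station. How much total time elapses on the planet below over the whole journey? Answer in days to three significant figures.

Leg 1: 344 days is already measured on the planet below.
Leg 2: γ = 1/√(1 − 0.622²) = 1/√0.6131 = 1.277; Δt_2 = 1.277 × 210 = 268.2 days.
Leg 3: 65.2 days is already measured on the planet below.
Leg 4: γ = 1/√(1 − 0.370²) = 1/√0.8631 = 1.076; Δt_4 = 1.076 × 146 = 157.2 days.
Total: 344.0 + 268.2 + 65.20 + 157.2 days.

Δt = 835 days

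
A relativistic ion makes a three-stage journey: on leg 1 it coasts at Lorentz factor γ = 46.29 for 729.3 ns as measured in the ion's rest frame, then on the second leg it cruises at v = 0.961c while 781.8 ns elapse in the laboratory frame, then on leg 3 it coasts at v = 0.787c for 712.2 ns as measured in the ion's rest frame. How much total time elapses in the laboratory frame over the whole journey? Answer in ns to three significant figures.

Δt = 3.57×10⁴ ns

Leg 1: γ = 46.29; Δt_1 = 46.29 × 729.3 = 3.376×10⁴ ns.
Leg 2: 781.8 ns is already measured in the laboratory frame.
Leg 3: γ = 1/√(1 − 0.787²) = 1/√0.3806 = 1.621; Δt_3 = 1.621 × 712.2 = 1154 ns.
Total: 3.376×10⁴ + 781.8 + 1154 ns.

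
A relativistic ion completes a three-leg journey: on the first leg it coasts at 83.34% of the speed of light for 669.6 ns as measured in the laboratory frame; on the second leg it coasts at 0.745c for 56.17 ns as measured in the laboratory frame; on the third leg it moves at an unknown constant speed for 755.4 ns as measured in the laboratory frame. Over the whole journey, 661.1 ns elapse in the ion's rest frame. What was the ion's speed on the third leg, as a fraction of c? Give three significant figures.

Leg 1: β = 0.8334; γ = 1/√(1 − 0.8334²) = 1/√0.3054 = 1.809; τ_1 = 669.6/1.809 = 370.1 ns.
Leg 2: γ = 1/√(1 − 0.745²) = 1/√0.4450 = 1.499; τ_2 = 56.17/1.499 = 37.47 ns.
Leg 3: speed unknown; τ_3 = 755.4/γ_3.
Total proper time: 370.1 + 37.47 + τ_3 = 661.1, so τ_3 = 661.1 − 407.5 = 253.6 ns.
γ_3 = 755.4/253.6 = 2.979; β = √(1 − 1/γ²) = √0.8873.

β = 0.942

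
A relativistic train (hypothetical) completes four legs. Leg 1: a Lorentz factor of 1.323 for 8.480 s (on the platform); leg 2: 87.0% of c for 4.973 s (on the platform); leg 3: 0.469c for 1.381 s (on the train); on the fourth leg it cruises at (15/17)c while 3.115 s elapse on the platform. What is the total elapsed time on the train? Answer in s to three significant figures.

τ = 11.7 s

Leg 1: γ = 1.323; τ_1 = 8.480/1.323 = 6.410 s.
Leg 2: β = 0.870; γ = 1/√(1 − 0.870²) = 1/√0.2431 = 2.028; τ_2 = 4.973/2.028 = 2.452 s.
Leg 3: 1.381 s is already measured on the train.
Leg 4: γ = 1/√(1 − (15/17)²) = 17/8 = 2.125; τ_4 = 3.115/2.125 = 1.466 s.
Total: 6.410 + 2.452 + 1.381 + 1.466 s.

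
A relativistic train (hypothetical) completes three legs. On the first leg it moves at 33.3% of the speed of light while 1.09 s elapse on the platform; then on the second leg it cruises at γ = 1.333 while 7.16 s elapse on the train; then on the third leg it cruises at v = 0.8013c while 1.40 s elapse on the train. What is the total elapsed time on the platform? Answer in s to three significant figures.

Leg 1: 1.09 s is already measured on the platform.
Leg 2: γ = 1.333; Δt_2 = 1.333 × 7.16 = 9.544 s.
Leg 3: γ = 1/√(1 − 0.8013²) = 1/√0.3579 = 1.672; Δt_3 = 1.672 × 1.40 = 2.340 s.
Total: 1.090 + 9.544 + 2.340 s.

Δt = 13.0 s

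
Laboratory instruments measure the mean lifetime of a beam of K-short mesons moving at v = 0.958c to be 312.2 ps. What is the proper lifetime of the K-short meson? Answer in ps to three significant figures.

γ = 1/√(1 − 0.958²) = 1/√0.08224 = 3.487
The lab-frame lifetime is the dilated interval; the proper lifetime is τ₀ = Δt/γ = 312.2/3.487 ps.

τ₀ = 89.5 ps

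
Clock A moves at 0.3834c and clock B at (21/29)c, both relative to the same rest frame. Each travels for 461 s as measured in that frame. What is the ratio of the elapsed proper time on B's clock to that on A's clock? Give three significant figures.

A: γ = 1/√(1 − 0.3834²) = 1/√0.8530 = 1.083. B: γ = 1/√(1 − (21/29)²) = 29/20 = 1.450.
τ_A/τ_B = γ_B/γ_A = 1.450/1.083 = 1.339, so τ_B/τ_A = 0.7467.

τ_B/τ_A = 0.747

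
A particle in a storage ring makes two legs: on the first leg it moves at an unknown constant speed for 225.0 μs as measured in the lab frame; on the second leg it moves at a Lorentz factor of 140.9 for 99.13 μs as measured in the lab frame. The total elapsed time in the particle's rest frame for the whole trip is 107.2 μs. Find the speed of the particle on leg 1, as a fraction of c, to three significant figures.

β = 0.881

Leg 1: speed unknown; τ_1 = 225.0/γ_1.
Leg 2: γ = 140.9; τ_2 = 99.13/140.9 = 0.7035 μs.
Total proper time: τ_1 + 0.7035 = 107.2, so τ_1 = 107.2 − 0.7035 = 106.5 μs.
γ_1 = 225.0/106.5 = 2.113; β = √(1 − 1/γ²) = √0.7760.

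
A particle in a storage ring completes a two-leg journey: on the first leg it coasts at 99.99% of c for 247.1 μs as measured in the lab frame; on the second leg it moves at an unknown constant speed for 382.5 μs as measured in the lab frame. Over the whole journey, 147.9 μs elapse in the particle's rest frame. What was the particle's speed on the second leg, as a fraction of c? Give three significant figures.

Leg 1: β = 0.9999; γ = 1/√(1 − 0.9999²) = 1/√2.000×10⁻⁴ = 70.71; τ_1 = 247.1/70.71 = 3.494 μs.
Leg 2: speed unknown; τ_2 = 382.5/γ_2.
Total proper time: 3.494 + τ_2 = 147.9, so τ_2 = 147.9 − 3.494 = 144.4 μs.
γ_2 = 382.5/144.4 = 2.649; β = √(1 − 1/γ²) = √0.8575.

β = 0.926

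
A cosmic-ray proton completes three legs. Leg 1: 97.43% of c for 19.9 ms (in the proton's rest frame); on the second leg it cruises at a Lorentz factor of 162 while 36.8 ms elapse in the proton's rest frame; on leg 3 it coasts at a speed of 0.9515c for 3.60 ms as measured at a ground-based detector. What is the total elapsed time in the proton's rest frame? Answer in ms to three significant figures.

Leg 1: 19.9 ms is already measured in the proton's rest frame.
Leg 2: 36.8 ms is already measured in the proton's rest frame.
Leg 3: γ = 1/√(1 − 0.9515²) = 1/√0.09465 = 3.250; τ_3 = 3.60/3.250 = 1.108 ms.
Total: 19.90 + 36.80 + 1.108 ms.

τ = 57.8 ms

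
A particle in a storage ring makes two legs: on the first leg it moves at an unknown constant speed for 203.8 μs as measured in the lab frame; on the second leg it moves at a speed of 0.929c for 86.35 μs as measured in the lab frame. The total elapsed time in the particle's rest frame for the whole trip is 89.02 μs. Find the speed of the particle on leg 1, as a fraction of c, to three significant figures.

Leg 1: speed unknown; τ_1 = 203.8/γ_1.
Leg 2: γ = 1/√(1 − 0.929²) = 1/√0.1370 = 2.702; τ_2 = 86.35/2.702 = 31.96 μs.
Total proper time: τ_1 + 31.96 = 89.02, so τ_1 = 89.02 − 31.96 = 57.06 μs.
γ_1 = 203.8/57.06 = 3.571; β = √(1 − 1/γ²) = √0.9216.

β = 0.960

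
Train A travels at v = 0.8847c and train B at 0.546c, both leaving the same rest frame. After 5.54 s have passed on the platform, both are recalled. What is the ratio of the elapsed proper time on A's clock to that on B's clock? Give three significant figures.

τ_A/τ_B = 0.556

A: γ = 1/√(1 − 0.8847²) = 1/√0.2173 = 2.145. B: γ = 1/√(1 − 0.546²) = 1/√0.7019 = 1.194.
τ_A/τ_B = γ_B/γ_A = 1.194/2.145 = 0.5564, so τ_A/τ_B = 0.5564.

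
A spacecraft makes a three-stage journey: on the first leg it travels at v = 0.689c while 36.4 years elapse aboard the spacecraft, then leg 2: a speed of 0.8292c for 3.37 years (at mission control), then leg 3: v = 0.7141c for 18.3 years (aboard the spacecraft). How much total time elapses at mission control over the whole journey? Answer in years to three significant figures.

Leg 1: γ = 1/√(1 − 0.689²) = 1/√0.5253 = 1.380; Δt_1 = 1.380 × 36.4 = 50.22 years.
Leg 2: 3.37 years is already measured at mission control.
Leg 3: γ = 1/√(1 − 0.7141²) = 1/√0.4901 = 1.428; Δt_3 = 1.428 × 18.3 = 26.14 years.
Total: 50.22 + 3.370 + 26.14 years.

Δt = 79.7 years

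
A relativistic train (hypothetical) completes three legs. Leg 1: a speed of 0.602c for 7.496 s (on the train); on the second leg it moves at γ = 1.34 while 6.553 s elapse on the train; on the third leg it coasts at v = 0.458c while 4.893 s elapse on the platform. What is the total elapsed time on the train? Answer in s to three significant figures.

Leg 1: 7.496 s is already measured on the train.
Leg 2: 6.553 s is already measured on the train.
Leg 3: γ = 1/√(1 − 0.458²) = 1/√0.7902 = 1.125; τ_3 = 4.893/1.125 = 4.350 s.
Total: 7.496 + 6.553 + 4.350 s.

τ = 18.4 s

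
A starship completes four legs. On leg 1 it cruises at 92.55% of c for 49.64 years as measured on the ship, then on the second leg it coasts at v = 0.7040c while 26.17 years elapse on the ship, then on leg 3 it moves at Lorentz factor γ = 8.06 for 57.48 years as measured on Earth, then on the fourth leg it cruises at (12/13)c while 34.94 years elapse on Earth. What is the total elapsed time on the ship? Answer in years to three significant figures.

τ = 96.4 years

Leg 1: 49.64 years is already measured on the ship.
Leg 2: 26.17 years is already measured on the ship.
Leg 3: γ = 8.06; τ_3 = 57.48/8.060 = 7.132 years.
Leg 4: γ = 1/√(1 − (12/13)²) = 13/5 = 2.600; τ_4 = 34.94/2.600 = 13.44 years.
Total: 49.64 + 26.17 + 7.132 + 13.44 years.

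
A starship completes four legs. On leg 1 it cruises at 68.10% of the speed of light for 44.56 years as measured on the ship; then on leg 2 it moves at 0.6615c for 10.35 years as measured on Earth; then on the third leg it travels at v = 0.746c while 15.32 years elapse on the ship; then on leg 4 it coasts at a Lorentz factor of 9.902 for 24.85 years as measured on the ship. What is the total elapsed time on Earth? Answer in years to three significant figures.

Δt = 340 years

Leg 1: β = 0.6810; γ = 1/√(1 − 0.6810²) = 1/√0.5362 = 1.366; Δt_1 = 1.366 × 44.56 = 60.85 years.
Leg 2: 10.35 years is already measured on Earth.
Leg 3: γ = 1/√(1 − 0.746²) = 1/√0.4435 = 1.502; Δt_3 = 1.502 × 15.32 = 23.00 years.
Leg 4: γ = 9.902; Δt_4 = 9.902 × 24.85 = 246.1 years.
Total: 60.85 + 10.35 + 23.00 + 246.1 years.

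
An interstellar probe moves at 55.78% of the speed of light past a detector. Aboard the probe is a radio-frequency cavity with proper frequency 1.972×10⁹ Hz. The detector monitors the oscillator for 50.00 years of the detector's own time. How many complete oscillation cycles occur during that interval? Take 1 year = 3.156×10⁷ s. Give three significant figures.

β = 0.5578; γ = 1/√(1 − 0.5578²) = 1/√0.6889 = 1.205
During 50.00 years of lab time, the oscillator's proper time advances by τ = Δt/γ = 50.00/1.205 = 41.50 years = 1.310×10⁹ s.
N = f × τ = 1.972×10⁹ × 1.310×10⁹ = 2.583×10¹⁸.

N = 2.58×10¹⁸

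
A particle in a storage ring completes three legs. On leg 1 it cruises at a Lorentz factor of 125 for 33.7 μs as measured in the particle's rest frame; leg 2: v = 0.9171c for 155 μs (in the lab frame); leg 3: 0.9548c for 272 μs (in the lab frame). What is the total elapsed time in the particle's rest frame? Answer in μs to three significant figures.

τ = 176 μs

Leg 1: 33.7 μs is already measured in the particle's rest frame.
Leg 2: γ = 1/√(1 − 0.9171²) = 1/√0.1589 = 2.508; τ_2 = 155/2.508 = 61.79 μs.
Leg 3: γ = 1/√(1 − 0.9548²) = 1/√0.08836 = 3.364; τ_3 = 272/3.364 = 80.85 μs.
Total: 33.70 + 61.79 + 80.85 μs.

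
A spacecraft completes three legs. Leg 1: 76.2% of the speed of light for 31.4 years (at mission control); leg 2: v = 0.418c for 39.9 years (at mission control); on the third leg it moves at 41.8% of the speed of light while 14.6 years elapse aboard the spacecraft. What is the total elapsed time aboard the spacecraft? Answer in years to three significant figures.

Leg 1: β = 0.762; γ = 1/√(1 − 0.762²) = 1/√0.4194 = 1.544; τ_1 = 31.4/1.544 = 20.33 years.
Leg 2: γ = 1/√(1 − 0.418²) = 1/√0.8253 = 1.101; τ_2 = 39.9/1.101 = 36.25 years.
Leg 3: 14.6 years is already measured aboard the spacecraft.
Total: 20.33 + 36.25 + 14.60 years.

τ = 71.2 years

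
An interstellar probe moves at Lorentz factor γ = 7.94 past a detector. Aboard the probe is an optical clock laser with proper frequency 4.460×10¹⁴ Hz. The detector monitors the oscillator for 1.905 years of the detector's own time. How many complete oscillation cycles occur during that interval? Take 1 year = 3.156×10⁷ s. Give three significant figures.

N = 3.38×10²¹

γ = 7.94
During 1.905 years of lab time, the oscillator's proper time advances by τ = Δt/γ = 1.905/7.940 = 0.2399 years = 7.572×10⁶ s.
N = f × τ = 4.460×10¹⁴ × 7.572×10⁶ = 3.377×10²¹.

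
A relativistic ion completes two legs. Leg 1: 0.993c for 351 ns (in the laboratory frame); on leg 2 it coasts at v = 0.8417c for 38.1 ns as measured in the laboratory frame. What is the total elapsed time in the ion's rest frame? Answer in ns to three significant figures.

Leg 1: γ = 1/√(1 − 0.993²) = 1/√0.01395 = 8.466; τ_1 = 351/8.466 = 41.46 ns.
Leg 2: γ = 1/√(1 − 0.8417²) = 1/√0.2915 = 1.852; τ_2 = 38.1/1.852 = 20.57 ns.
Total: 41.46 + 20.57 ns.

τ = 62.0 ns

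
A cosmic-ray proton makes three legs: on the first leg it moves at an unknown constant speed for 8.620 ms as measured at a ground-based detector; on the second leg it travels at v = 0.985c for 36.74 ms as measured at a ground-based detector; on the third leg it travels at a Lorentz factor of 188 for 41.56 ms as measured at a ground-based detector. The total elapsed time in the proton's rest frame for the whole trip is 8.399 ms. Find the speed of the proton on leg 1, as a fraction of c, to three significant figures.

Leg 1: speed unknown; τ_1 = 8.620/γ_1.
Leg 2: γ = 1/√(1 − 0.985²) = 1/√0.02977 = 5.795; τ_2 = 36.74/5.795 = 6.340 ms.
Leg 3: γ = 188; τ_3 = 41.56/188.0 = 0.2211 ms.
Total proper time: τ_1 + 6.340 + 0.2211 = 8.399, so τ_1 = 8.399 − 6.561 = 1.838 ms.
γ_1 = 8.620/1.838 = 4.689; β = √(1 − 1/γ²) = √0.9545.

β = 0.977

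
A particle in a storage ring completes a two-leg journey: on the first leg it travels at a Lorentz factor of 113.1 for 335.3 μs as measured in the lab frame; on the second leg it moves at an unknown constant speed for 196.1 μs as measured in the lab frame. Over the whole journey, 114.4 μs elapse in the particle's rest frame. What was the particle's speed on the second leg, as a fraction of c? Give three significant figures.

β = 0.823

Leg 1: γ = 113.1; τ_1 = 335.3/113.1 = 2.965 μs.
Leg 2: speed unknown; τ_2 = 196.1/γ_2.
Total proper time: 2.965 + τ_2 = 114.4, so τ_2 = 114.4 − 2.965 = 111.4 μs.
γ_2 = 196.1/111.4 = 1.760; β = √(1 − 1/γ²) = √0.6771.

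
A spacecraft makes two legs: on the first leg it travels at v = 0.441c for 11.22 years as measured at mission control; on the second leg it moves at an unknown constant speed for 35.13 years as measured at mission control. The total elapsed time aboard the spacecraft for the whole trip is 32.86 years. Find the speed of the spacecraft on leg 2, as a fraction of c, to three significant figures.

β = 0.761

Leg 1: γ = 1/√(1 − 0.441²) = 1/√0.8055 = 1.114; τ_1 = 11.22/1.114 = 10.07 years.
Leg 2: speed unknown; τ_2 = 35.13/γ_2.
Total proper time: 10.07 + τ_2 = 32.86, so τ_2 = 32.86 − 10.07 = 22.79 years.
γ_2 = 35.13/22.79 = 1.541; β = √(1 − 1/γ²) = √0.5791.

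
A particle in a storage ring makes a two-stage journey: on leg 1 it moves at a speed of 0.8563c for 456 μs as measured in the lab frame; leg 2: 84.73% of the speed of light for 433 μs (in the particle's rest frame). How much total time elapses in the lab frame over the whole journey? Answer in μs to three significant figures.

Leg 1: 456 μs is already measured in the lab frame.
Leg 2: β = 0.8473; γ = 1/√(1 − 0.8473²) = 1/√0.2821 = 1.883; Δt_2 = 1.883 × 433 = 815.3 μs.
Total: 456.0 + 815.3 μs.

Δt = 1270 μs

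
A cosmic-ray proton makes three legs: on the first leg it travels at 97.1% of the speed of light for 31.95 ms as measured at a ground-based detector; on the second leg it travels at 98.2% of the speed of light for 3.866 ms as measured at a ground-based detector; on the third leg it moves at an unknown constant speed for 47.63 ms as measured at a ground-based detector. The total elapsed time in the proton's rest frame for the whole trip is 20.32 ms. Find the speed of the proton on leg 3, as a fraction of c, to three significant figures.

β = 0.968

Leg 1: β = 0.971; γ = 1/√(1 − 0.971²) = 1/√0.05716 = 4.183; τ_1 = 31.95/4.183 = 7.639 ms.
Leg 2: β = 0.982; γ = 1/√(1 − 0.982²) = 1/√0.03568 = 5.294; τ_2 = 3.866/5.294 = 0.7302 ms.
Leg 3: speed unknown; τ_3 = 47.63/γ_3.
Total proper time: 7.639 + 0.7302 + τ_3 = 20.32, so τ_3 = 20.32 − 8.369 = 11.95 ms.
γ_3 = 47.63/11.95 = 3.985; β = √(1 − 1/γ²) = √0.9370.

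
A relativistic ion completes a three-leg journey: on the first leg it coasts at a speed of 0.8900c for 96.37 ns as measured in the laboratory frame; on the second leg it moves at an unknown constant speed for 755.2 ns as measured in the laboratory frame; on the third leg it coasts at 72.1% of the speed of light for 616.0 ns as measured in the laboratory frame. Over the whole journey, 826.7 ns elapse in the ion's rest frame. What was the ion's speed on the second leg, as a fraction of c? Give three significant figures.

Leg 1: γ = 1/√(1 − 0.8900²) = 1/√0.2079 = 2.193; τ_1 = 96.37/2.193 = 43.94 ns.
Leg 2: speed unknown; τ_2 = 755.2/γ_2.
Leg 3: β = 0.721; γ = 1/√(1 − 0.721²) = 1/√0.4802 = 1.443; τ_3 = 616.0/1.443 = 426.8 ns.
Total proper time: 43.94 + τ_2 + 426.8 = 826.7, so τ_2 = 826.7 − 470.8 = 355.9 ns.
γ_2 = 755.2/355.9 = 2.122; β = √(1 − 1/γ²) = √0.7779.

β = 0.882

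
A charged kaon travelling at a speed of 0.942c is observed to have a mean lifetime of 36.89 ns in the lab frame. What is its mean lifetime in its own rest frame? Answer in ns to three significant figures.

τ₀ = 12.4 ns

γ = 1/√(1 − 0.942²) = 1/√0.1126 = 2.980
The lab-frame lifetime is the dilated interval; the proper lifetime is τ₀ = Δt/γ = 36.89/2.980 ns.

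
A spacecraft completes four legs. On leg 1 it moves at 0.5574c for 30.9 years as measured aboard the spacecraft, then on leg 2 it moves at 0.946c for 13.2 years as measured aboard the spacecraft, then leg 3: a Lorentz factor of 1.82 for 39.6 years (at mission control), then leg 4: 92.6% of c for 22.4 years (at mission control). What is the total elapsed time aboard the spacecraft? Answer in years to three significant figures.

Leg 1: 30.9 years is already measured aboard the spacecraft.
Leg 2: 13.2 years is already measured aboard the spacecraft.
Leg 3: γ = 1.82; τ_3 = 39.6/1.820 = 21.76 years.
Leg 4: β = 0.926; γ = 1/√(1 − 0.926²) = 1/√0.1425 = 2.649; τ_4 = 22.4/2.649 = 8.457 years.
Total: 30.90 + 13.20 + 21.76 + 8.457 years.

τ = 74.3 years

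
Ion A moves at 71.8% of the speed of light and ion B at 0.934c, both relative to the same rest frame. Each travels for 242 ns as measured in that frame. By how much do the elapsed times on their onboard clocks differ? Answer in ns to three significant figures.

A: β = 0.718; γ = 1/√(1 − 0.718²) = 1/√0.4845 = 1.437; τ_A = 242/1.437 = 168.4 ns.
B: γ = 1/√(1 − 0.934²) = 1/√0.1276 = 2.799; τ_B = 242/2.799 = 86.46 ns.

|τ_A − τ_B| = 82.0 ns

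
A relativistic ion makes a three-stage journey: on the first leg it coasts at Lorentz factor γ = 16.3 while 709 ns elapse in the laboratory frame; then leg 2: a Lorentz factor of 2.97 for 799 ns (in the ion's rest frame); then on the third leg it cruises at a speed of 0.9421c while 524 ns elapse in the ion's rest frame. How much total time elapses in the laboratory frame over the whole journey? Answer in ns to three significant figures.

Δt = 4640 ns

Leg 1: 709 ns is already measured in the laboratory frame.
Leg 2: γ = 2.97; Δt_2 = 2.970 × 799 = 2373 ns.
Leg 3: γ = 1/√(1 − 0.9421²) = 1/√0.1124 = 2.982; Δt_3 = 2.982 × 524 = 1563 ns.
Total: 709.0 + 2373 + 1563 ns.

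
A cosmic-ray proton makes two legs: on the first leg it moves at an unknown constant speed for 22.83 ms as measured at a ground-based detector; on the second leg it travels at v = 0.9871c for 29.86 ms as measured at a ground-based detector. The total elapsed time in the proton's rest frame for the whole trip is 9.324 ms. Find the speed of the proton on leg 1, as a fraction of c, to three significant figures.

β = 0.980

Leg 1: speed unknown; τ_1 = 22.83/γ_1.
Leg 2: γ = 1/√(1 − 0.9871²) = 1/√0.02563 = 6.246; τ_2 = 29.86/6.246 = 4.781 ms.
Total proper time: τ_1 + 4.781 = 9.324, so τ_1 = 9.324 − 4.781 = 4.543 ms.
γ_1 = 22.83/4.543 = 5.025; β = √(1 − 1/γ²) = √0.9604.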